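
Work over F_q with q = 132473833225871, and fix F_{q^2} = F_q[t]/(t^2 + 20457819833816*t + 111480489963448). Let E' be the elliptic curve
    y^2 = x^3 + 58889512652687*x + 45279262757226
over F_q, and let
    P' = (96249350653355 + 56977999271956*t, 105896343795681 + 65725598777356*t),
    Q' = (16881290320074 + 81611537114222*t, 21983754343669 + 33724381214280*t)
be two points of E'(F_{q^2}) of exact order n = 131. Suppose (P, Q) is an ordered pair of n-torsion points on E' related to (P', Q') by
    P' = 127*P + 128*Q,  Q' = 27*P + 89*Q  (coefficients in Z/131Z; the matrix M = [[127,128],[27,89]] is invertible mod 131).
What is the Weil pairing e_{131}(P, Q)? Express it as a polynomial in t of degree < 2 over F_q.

Alternating bilinearity on E[131] (values in mu_{131} in F_{132473833225871^2}) gives e(P',Q') = e(P,Q)^det(M).
127*89 - 128*27 = 7847; reduced mod 131: det = 118, inverse 10.
8-bit Miller (10000011) on E'/F_{132473833225871} with a'=58889512652687, b'=45279262757226: accumulate tangent/chord ratios at Q'+S and P'+S'.
f_P(D_Q)/f_Q(D_P) = 114016061658624 + 113149360329235*t.
Thus e_{131}(P,Q) = 25363626373282 + 88181980065702*t.

25363626373282 + 88181980065702*t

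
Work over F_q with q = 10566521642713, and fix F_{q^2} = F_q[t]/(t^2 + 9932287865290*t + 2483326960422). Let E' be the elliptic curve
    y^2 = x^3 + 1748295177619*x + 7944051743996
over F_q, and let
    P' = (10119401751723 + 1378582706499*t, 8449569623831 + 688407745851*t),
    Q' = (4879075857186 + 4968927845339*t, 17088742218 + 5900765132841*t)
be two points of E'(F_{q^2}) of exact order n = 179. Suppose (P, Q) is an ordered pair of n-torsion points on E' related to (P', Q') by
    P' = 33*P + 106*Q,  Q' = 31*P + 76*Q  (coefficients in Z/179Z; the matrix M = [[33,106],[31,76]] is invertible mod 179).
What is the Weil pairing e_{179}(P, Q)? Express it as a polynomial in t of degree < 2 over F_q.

Under M = [[33,106],[31,76]] in GL_2(Z/179), e_{179}(P',Q') = e_{179}(P,Q)^(33*76-106*31 mod 179).
det M = 33*76 - 106*31 = -778 = 117 (mod 179); 117^{-1} = 153 (mod 179).
Build f_{179,P'} and f_{179,Q'} via the 8-bit ladder of 179=10110011_2; evaluate at shifted divisors; quotient in F_{10566521642713^2}.
f_P(D_Q)/f_Q(D_P) = 5383828091644 + 2679353344021*t.
Thus e_{179}(P,Q) = 6365561366614 + 2971248784428*t.

6365561366614 + 2971248784428*t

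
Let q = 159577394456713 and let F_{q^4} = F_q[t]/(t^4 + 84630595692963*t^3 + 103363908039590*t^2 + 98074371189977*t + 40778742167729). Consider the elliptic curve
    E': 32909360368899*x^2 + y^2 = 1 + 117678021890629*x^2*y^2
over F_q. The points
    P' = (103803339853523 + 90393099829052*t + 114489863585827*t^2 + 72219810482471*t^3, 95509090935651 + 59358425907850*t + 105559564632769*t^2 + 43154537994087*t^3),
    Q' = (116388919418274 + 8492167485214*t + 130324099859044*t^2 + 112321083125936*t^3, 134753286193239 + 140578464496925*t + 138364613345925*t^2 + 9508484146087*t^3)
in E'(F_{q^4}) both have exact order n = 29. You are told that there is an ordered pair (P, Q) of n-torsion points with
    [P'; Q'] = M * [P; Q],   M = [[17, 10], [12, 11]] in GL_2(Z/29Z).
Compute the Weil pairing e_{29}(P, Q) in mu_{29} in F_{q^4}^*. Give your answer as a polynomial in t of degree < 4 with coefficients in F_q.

e_{29} is bilinear + alternating on E[29], so e_{29}(17*P + 10*Q, 12*P + 11*Q) = e_{29}(P,Q)^(17*11-10*12).
So e_{29}(P,Q) = e_{29}(P',Q')^{13}, since 9*13 = 1 mod 29.
Edwards->Montgomery: u=(1+y)/(1-y), v=u/x -> 76297957198184v^2=u^3+12895457630156u^2+u; then x_W=58596531847924u+78290361862159: y^2=x^3+106470458268522*x+23463735050225.
Run Miller on y^2=x^3+106470458268522*x+23463735050225 over F_{159577394456713}: ladder 11101 (5 bits); e = f_P(D_Q)/f_Q(D_P).
f_P(D_Q)/f_Q(D_P) = 50127032300621 + 77229475095567*t + 153898076818538*t^2 + 44045664666414*t^3.
Hence e(P,Q) = 20911621075464 + 142181926392122*t + 23837848069084*t^2 + 16388214194737*t^3 in F_{159577394456713^4}^*.

20911621075464 + 142181926392122*t + 23837848069084*t^2 + 16388214194737*t^3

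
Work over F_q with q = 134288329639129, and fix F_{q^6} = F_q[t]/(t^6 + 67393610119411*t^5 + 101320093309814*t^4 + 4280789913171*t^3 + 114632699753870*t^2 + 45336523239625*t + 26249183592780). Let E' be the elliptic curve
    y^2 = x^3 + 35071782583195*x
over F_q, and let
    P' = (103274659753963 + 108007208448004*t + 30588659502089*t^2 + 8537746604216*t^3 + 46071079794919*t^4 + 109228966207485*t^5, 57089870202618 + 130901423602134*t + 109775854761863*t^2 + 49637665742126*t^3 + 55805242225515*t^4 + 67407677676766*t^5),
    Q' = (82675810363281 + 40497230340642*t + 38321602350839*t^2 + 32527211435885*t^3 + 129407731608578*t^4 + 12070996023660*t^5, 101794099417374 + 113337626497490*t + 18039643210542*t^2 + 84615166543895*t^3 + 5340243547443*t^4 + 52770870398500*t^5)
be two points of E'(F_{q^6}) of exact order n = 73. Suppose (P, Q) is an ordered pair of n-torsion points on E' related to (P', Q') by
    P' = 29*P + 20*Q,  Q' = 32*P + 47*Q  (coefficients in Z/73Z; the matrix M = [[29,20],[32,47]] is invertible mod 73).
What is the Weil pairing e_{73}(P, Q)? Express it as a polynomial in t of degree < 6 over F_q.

e_{73} is bilinear + alternating on E[73], so e_{73}(29*P + 20*Q, 32*P + 47*Q) = e_{73}(P,Q)^(29*47-20*32).
Inverting 66 mod 73: 52. Thus e_{73}(P,Q) = e(P',Q')^{52}.
n = 73 = (1001001)_2 (7 bits, wt 3); accumulate f_{73,P'}(Q'+S)/f_{73,P'}(S) along the 6-step ladder.
f_P(D_Q)/f_Q(D_P) = 26097360201099 + 68504631766437*t + 33787028164549*t^2 + 90328045825319*t^3 + 113198921105937*t^4 + 127787577734705*t^5.
Raise to 52: e(P,Q) = 44794237995683 + 20835029195674*t + 4880755111101*t^2 + 4252202712703*t^3 + 11711841321754*t^4 + 66084546939695*t^5 in mu_{73}.

44794237995683 + 20835029195674*t + 4880755111101*t^2 + 4252202712703*t^3 + 11711841321754*t^4 + 66084546939695*t^5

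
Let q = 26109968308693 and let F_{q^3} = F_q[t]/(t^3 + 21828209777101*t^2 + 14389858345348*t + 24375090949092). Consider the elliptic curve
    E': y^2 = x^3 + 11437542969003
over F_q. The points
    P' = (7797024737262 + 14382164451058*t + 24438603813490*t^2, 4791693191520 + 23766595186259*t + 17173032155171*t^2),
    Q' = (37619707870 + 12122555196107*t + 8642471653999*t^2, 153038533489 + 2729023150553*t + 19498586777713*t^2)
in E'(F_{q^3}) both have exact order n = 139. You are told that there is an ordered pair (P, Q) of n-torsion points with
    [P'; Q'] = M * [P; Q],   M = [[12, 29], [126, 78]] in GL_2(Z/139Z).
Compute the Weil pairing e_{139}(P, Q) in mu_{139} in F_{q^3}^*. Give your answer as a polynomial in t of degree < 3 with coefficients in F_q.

The 139-Weil pairing on E[139] over F_{26109968308693} is alternating-bilinear: e_{139}(P',Q') = e_{139}(P,Q)^det(M).
det M = 12*78 - 29*126 = -2718 = 62 (mod 139); 62^{-1} = 74 (mod 139).
n = 139 = (10001011)_2 (8 bits, wt 4); accumulate f_{139,P'}(Q'+S)/f_{139,P'}(S) along the 7-step ladder.
Miller gives e_{139}(P',Q') = 19647089237163 + 19622501119155*t + 14479401268307*t^2 in F_{26109968308693^3}.
Hence e(P,Q) = 17708374521443 + 19519059274428*t + 15715892875331*t^2 in F_{26109968308693^3}^*.

17708374521443 + 19519059274428*t + 15715892875331*t^2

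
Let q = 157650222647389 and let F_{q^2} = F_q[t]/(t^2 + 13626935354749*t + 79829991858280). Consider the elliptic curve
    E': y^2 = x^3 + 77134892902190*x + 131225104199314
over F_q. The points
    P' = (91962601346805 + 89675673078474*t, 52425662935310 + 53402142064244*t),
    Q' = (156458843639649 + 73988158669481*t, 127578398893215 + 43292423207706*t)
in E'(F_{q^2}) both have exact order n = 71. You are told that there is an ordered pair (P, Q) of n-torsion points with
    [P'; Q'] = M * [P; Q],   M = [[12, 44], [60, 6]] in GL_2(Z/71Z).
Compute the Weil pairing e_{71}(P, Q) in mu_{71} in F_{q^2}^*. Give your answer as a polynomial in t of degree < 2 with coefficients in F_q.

27218849164060 + 72960296568120*t

Since e_{71}(P,P)=e_{71}(Q,Q)=1 and e_{71}(Q,P)=e_{71}(P,Q)^{-1}, expanding e_{71}(12*P + 44*Q,60*P + 6*Q) leaves e(P,Q)^det(M).
det(M) mod 71 = 59; its inverse in (Z/71)^* is 65 (check: 59*65 mod 71 = 1).
7-bit Miller (1000111) on E'/F_{157650222647389} with a'=77134892902190, b'=131225104199314: accumulate tangent/chord ratios at Q'+S and P'+S'.
Result: e(P',Q') = 79492876209096 + 54302416057034*t.
Hence e(P,Q) = 27218849164060 + 72960296568120*t in F_{157650222647389^2}^*.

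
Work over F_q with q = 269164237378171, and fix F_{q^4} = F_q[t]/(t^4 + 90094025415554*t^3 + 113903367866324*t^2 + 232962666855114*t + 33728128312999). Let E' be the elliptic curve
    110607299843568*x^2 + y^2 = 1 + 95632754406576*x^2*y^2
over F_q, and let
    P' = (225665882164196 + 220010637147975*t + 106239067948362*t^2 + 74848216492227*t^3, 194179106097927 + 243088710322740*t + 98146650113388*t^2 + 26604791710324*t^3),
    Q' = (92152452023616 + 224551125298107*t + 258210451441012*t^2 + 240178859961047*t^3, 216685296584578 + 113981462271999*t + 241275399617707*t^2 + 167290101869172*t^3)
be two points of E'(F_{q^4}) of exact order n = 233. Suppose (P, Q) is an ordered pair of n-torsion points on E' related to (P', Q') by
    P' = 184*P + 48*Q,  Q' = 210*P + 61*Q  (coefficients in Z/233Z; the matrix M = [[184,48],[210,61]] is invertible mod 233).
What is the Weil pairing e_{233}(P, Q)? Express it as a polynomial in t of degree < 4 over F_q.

Since e_{233}(P,P)=e_{233}(Q,Q)=1 and e_{233}(Q,P)=e_{233}(P,Q)^{-1}, expanding e_{233}(184*P + 48*Q,210*P + 61*Q) leaves e(P,Q)^det(M).
det(M) mod 233 = 212; its inverse in (Z/233)^* is 122 (check: 212*122 mod 233 = 1).
Edwards a_E,d_E -> Montgomery A=202681625734210,B=231024078983415 -> Weierstrass 265370686509830,130674490778935 via alpha=34373342375024,beta=3743636359248.
Double-and-add over 11101001: 8-1 doublings, 5-1 additions; each step l_{T,T}/v_{2T} or l_{T,P'}/v at Q'+S for random S.
e_{233}(P',Q') = 36471414841772 + 103934945063358*t + 58680781721760*t^2 + 37675919975866*t^3.
Raise to 122: e(P,Q) = 66002019287584 + 84396965786311*t + 242361957774747*t^2 + 43306267269260*t^3 in mu_{233}.

66002019287584 + 84396965786311*t + 242361957774747*t^2 + 43306267269260*t^3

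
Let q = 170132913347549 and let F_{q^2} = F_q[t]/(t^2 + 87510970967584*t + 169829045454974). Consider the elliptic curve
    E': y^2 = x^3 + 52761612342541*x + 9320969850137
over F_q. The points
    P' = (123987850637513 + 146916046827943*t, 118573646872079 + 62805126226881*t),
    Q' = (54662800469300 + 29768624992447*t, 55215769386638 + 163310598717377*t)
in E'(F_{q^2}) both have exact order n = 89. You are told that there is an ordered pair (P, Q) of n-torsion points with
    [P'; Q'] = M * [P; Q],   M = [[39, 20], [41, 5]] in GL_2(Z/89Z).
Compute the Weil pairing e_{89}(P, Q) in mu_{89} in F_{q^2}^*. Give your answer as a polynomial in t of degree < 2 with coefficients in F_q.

77542020209125 + 30888077025674*t

e_{89} is bilinear + alternating on E[89], so e_{89}(39*P + 20*Q, 41*P + 5*Q) = e_{89}(P,Q)^(39*5-20*41).
39*5 - 20*41 = -625; reduced mod 89: det = 87, inverse 44.
Build f_{89,P'} and f_{89,Q'} via the 7-bit ladder of 89=1011001_2; evaluate at shifted divisors; quotient in F_{170132913347549^2}.
Result: e(P',Q') = 77225432208528 + 21093554566850*t.
(77225432208528 + 21093554566850*t)^{44} mod (170132913347549,f) = 77542020209125 + 30888077025674*t.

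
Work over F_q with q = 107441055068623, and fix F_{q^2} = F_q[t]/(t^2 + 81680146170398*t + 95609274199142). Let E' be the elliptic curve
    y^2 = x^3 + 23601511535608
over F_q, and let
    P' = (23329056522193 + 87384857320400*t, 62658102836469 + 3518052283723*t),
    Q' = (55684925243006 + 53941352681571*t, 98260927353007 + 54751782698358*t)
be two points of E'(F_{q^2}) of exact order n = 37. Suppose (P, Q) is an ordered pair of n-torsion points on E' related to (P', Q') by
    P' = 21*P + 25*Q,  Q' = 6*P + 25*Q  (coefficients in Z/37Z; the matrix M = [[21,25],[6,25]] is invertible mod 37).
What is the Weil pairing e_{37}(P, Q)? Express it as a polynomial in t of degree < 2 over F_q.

18243108525607 + 96609209617562*t

Since e_{37}(P,P)=e_{37}(Q,Q)=1 and e_{37}(Q,P)=e_{37}(P,Q)^{-1}, expanding e_{37}(21*P + 25*Q,6*P + 25*Q) leaves e(P,Q)^det(M).
21*25 - 25*6 = 375; reduced mod 37: det = 5, inverse 15.
Run Miller on y^2=x^3+23601511535608 over F_{107441055068623}: ladder 100101 (6 bits); e = f_P(D_Q)/f_Q(D_P).
f_P(D_Q)/f_Q(D_P) = 103172918931522 + 58211281643695*t.
e_{37}(P,Q) = (103172918931522 + 58211281643695*t)^{15} = 18243108525607 + 96609209617562*t.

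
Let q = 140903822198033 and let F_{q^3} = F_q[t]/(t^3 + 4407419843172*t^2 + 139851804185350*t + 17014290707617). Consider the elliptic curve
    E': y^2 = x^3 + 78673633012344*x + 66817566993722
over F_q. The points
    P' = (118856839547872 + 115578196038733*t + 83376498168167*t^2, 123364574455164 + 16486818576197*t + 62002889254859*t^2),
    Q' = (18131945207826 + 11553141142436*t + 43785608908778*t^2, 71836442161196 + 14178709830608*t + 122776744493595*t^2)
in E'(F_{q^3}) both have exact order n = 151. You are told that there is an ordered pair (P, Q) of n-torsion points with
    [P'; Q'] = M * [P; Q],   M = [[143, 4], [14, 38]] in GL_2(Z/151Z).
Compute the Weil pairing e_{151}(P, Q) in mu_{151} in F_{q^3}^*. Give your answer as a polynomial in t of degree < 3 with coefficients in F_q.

Under M = [[143,4],[14,38]] in GL_2(Z/151), e_{151}(P',Q') = e_{151}(P,Q)^(143*38-4*14 mod 151).
det(M) mod 151 = 93; its inverse in (Z/151)^* is 13 (check: 93*13 mod 151 = 1).
Miller loop for e_{151} over F_{140903822198033^3}: bits of 151 = 10010111; 7 double steps + 4 add steps, l/v at each.
f_P(D_Q)/f_Q(D_P) = 76504567559437 + 9902355314066*t + 55076398074832*t^2.
Raise to 13: e(P,Q) = 66142142512841 + 28722026771444*t + 73484613721543*t^2 in mu_{151}.

66142142512841 + 28722026771444*t + 73484613721543*t^2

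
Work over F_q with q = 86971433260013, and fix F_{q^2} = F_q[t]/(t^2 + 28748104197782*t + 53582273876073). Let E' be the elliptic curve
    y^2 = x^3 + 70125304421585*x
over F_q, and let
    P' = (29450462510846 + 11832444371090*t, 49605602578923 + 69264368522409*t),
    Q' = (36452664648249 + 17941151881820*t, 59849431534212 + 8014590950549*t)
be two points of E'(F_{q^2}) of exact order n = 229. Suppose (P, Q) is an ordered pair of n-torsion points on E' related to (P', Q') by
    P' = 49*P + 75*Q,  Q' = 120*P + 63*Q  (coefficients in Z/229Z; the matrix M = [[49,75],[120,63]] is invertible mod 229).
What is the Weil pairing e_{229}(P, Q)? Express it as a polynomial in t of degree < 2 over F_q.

77881929956723 + 67775319361662*t

The 229-Weil pairing on E[229] over F_{86971433260013} is alternating-bilinear: e_{229}(P',Q') = e_{229}(P,Q)^det(M).
Hence e(P,Q) = e(P',Q')^{162} where 162 = 41^{-1} mod 229.
Run Miller on y^2=x^3+70125304421585*x over F_{86971433260013}: ladder 11100101 (8 bits); e = f_P(D_Q)/f_Q(D_P).
The quotient is 54678845314401 + 84814303771930*t.
(54678845314401 + 84814303771930*t)^{162} mod (86971433260013,f) = 77881929956723 + 67775319361662*t.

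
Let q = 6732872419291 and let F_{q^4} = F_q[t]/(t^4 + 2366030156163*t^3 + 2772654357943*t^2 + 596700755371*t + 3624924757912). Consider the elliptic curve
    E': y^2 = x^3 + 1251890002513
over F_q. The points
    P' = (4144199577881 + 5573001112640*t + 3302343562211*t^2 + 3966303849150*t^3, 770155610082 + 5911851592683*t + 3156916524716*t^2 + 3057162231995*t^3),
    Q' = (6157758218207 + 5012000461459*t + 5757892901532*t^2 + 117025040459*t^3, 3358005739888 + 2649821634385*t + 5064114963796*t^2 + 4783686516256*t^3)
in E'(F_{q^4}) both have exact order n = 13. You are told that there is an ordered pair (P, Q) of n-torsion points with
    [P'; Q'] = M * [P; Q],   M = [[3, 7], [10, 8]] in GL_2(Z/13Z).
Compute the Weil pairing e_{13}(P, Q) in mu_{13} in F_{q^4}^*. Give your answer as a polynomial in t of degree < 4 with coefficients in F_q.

4741536557516 + 6326959125552*t + 6001826034458*t^2 + 4344166554409*t^3

Under M = [[3,7],[10,8]] in GL_2(Z/13), e_{13}(P',Q') = e_{13}(P,Q)^(3*8-7*10 mod 13).
So e_{13}(P,Q) = e_{13}(P',Q')^{11}, since 6*11 = 1 mod 13.
Run Miller on y^2=x^3+1251890002513 over F_{6732872419291}: ladder 1101 (4 bits); e = f_P(D_Q)/f_Q(D_P).
The quotient is 961503983911 + 5537138482013*t + 3331095902568*t^2 + 2078972991208*t^3.
Finally e_{13}(P,Q) = 4741536557516 + 6326959125552*t + 6001826034458*t^2 + 4344166554409*t^3.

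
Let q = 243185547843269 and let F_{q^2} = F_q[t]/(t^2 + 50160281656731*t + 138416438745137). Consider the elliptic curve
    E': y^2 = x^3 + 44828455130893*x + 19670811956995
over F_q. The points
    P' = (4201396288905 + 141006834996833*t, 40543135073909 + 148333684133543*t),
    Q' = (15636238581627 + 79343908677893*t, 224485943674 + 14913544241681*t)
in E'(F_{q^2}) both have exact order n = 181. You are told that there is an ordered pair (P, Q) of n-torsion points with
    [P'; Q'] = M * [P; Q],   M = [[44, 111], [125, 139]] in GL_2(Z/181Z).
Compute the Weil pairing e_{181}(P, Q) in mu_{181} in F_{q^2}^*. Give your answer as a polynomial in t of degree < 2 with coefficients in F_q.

127698985698943 + 170002652520859*t

e_{181}(aP+bQ,cP+dQ) = e_{181}(P,Q)^(ad-bc); with (a,b,c,d)=(44,111,125,139) this gives the det-181 law.
det M = 44*139 - 111*125 = -7759 = 24 (mod 181); 24^{-1} = 83 (mod 181).
8-bit Miller (10110101) on E'/F_{243185547843269} with a'=44828455130893, b'=19670811956995: accumulate tangent/chord ratios at Q'+S and P'+S'.
Miller gives e_{181}(P',Q') = 114995295593842 + 94290869801501*t in F_{243185547843269^2}.
(114995295593842 + 94290869801501*t)^{83} mod (243185547843269,f) = 127698985698943 + 170002652520859*t.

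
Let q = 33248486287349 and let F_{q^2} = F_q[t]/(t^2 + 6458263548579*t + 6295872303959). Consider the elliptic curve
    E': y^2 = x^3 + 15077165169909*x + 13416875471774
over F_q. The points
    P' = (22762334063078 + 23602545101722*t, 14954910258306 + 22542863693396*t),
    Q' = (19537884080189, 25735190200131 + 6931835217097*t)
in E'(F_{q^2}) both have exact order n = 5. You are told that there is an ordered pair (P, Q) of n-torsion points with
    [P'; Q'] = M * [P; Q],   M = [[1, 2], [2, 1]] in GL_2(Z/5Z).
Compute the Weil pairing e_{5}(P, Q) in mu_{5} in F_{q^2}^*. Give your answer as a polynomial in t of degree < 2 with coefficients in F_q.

26630763480555 + 19593157690816*t

The 5-Weil pairing on E[5] over F_{33248486287349} is alternating-bilinear: e_{5}(P',Q') = e_{5}(P,Q)^det(M).
1*1 - 2*2 = -3; reduced mod 5: det = 2, inverse 3.
Miller loop for e_{5} over F_{33248486287349^2}: bits of 5 = 101; 2 double steps + 1 add steps, l/v at each.
So e_{5}(P',Q') = 14360384616946 + 30194096375616*t.
(14360384616946 + 30194096375616*t)^{3} mod (33248486287349,f) = 26630763480555 + 19593157690816*t.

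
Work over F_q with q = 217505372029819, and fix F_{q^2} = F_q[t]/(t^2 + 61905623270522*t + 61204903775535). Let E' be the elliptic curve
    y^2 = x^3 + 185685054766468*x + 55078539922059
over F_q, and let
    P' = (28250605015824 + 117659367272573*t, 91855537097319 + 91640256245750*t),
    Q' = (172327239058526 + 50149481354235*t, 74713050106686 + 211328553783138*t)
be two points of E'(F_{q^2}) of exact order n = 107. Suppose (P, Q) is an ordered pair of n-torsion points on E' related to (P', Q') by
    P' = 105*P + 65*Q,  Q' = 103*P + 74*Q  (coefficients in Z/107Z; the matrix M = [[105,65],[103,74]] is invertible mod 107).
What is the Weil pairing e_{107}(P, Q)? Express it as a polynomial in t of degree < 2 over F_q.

168874152396819 + 168653509988151*t

e_{107} is bilinear + alternating on E[107], so e_{107}(105*P + 65*Q, 103*P + 74*Q) = e_{107}(P,Q)^(105*74-65*103).
det M = 105*74 - 65*103 = 1075 = 5 (mod 107); 5^{-1} = 43 (mod 107).
Miller loop for e_{107} over F_{217505372029819^2}: bits of 107 = 1101011; 6 double steps + 4 add steps, l/v at each.
e_{107}(P',Q') = 88394510206177 + 47635520438474*t.
(88394510206177 + 47635520438474*t)^{43} mod (217505372029819,f) = 168874152396819 + 168653509988151*t.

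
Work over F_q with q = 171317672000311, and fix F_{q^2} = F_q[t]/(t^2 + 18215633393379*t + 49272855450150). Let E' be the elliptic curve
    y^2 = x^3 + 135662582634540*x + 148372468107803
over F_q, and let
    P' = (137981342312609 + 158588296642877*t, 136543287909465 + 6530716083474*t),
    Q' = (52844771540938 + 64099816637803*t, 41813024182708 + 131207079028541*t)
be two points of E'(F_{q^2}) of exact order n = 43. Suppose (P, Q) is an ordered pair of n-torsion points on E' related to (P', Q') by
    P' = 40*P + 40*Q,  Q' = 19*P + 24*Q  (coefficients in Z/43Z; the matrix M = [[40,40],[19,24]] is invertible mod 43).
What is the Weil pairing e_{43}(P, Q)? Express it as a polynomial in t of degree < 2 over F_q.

e_{43}(aP+bQ,cP+dQ) = e_{43}(P,Q)^(ad-bc); with (a,b,c,d)=(40,40,19,24) this gives the det-43 law.
Hence e(P,Q) = e(P',Q')^{20} where 20 = 28^{-1} mod 43.
Build f_{43,P'} and f_{43,Q'} via the 6-bit ladder of 43=101011_2; evaluate at shifted divisors; quotient in F_{171317672000311^2}.
The quotient is 21433971107846 + 42765931920960*t.
Hence e(P,Q) = 13112679805394 + 110117575609216*t in F_{171317672000311^2}^*.

13112679805394 + 110117575609216*t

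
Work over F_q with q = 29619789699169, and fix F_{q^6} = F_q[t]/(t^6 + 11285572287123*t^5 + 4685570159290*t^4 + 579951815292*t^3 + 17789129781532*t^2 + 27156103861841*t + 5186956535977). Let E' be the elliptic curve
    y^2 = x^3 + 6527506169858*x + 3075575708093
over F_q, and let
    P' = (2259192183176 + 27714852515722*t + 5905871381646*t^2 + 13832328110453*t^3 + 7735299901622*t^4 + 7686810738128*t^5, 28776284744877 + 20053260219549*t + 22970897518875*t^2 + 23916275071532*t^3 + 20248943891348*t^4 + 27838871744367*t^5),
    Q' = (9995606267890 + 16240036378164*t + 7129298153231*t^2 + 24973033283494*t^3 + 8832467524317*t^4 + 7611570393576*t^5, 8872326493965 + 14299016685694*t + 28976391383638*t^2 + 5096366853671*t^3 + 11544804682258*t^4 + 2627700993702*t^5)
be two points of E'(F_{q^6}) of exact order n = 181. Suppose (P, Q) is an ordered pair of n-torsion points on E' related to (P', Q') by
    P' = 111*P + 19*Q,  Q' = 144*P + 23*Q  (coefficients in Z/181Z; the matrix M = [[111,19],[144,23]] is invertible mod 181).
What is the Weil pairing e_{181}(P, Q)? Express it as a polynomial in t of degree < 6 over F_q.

13244725024280 + 9747076852748*t + 1840915278783*t^2 + 23811796731172*t^3 + 21731405557285*t^4 + 13776250667178*t^5

e_{181} is bilinear + alternating on E[181], so e_{181}(111*P + 19*Q, 144*P + 23*Q) = e_{181}(P,Q)^(111*23-19*144).
111*23 - 19*144 = -183; reduced mod 181: det = 179, inverse 90.
Double-and-add over 10110101: 8-1 doublings, 5-1 additions; each step l_{T,T}/v_{2T} or l_{T,P'}/v at Q'+S for random S.
The quotient is 17650117008540 + 1799528092621*t + 16193548965368*t^2 + 21082751628106*t^3 + 5366932815046*t^4 + 17198015002565*t^5.
e_{181}(P,Q) = (17650117008540 + 1799528092621*t + 16193548965368*t^2 + 21082751628106*t^3 + 5366932815046*t^4 + 17198015002565*t^5)^{90} = 13244725024280 + 9747076852748*t + 1840915278783*t^2 + 23811796731172*t^3 + 21731405557285*t^4 + 13776250667178*t^5.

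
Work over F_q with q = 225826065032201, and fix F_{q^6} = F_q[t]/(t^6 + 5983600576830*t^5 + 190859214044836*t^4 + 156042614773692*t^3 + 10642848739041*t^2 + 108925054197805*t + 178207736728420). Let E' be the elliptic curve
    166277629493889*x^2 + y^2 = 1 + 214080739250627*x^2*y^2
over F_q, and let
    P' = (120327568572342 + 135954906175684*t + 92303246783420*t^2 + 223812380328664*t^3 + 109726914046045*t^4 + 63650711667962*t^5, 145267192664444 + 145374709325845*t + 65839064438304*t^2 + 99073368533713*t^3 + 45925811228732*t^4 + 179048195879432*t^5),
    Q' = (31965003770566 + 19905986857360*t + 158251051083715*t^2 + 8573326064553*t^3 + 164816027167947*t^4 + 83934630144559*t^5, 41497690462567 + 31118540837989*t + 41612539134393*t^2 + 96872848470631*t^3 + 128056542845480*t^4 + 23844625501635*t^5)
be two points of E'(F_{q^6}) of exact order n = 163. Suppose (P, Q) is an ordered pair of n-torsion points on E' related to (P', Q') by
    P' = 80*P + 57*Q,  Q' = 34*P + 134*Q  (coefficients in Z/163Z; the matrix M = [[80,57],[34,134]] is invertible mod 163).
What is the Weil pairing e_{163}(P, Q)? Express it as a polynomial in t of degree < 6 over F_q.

e_{163}(aP+bQ,cP+dQ) = e_{163}(P,Q)^(ad-bc); with (a,b,c,d)=(80,57,34,134) this gives the det-163 law.
80*134 - 57*34 = 8782; reduced mod 163: det = 143, inverse 57.
Map (x,y)_Ed via u=(1+y)/(1-y), v=(1+y)/((1-y)x) to Montgomery A=57589625361119,B=124169468605687; then to (a',b')=(35243878484899,61138020856710).
n = 163 = (10100011)_2 (8 bits, wt 4); accumulate f_{163,P'}(Q'+S)/f_{163,P'}(S) along the 7-step ladder.
e_{163}(P',Q') = 788554268025 + 64658371601855*t + 43111613411335*t^2 + 38428555916778*t^3 + 95682678835530*t^4 + 47396070405778*t^5.
Raise to 57: e(P,Q) = 22283642732250 + 16337791632112*t + 103482471348471*t^2 + 205263393058799*t^3 + 69018388650879*t^4 + 167408123445918*t^5 in mu_{163}.

22283642732250 + 16337791632112*t + 103482471348471*t^2 + 205263393058799*t^3 + 69018388650879*t^4 + 167408123445918*t^5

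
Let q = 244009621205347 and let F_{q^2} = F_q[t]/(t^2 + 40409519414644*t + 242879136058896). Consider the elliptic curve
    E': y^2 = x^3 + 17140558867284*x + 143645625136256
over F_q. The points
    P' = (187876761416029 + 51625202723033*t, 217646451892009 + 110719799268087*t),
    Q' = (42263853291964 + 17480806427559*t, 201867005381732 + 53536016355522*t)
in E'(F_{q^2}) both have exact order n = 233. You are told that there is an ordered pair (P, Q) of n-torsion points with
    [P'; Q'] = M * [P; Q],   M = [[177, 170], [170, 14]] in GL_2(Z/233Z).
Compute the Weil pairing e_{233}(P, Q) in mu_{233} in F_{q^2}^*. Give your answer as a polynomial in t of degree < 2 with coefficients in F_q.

220134666490710 + 81484456198234*t

e_{233} is bilinear + alternating on E[233], so e_{233}(177*P + 170*Q, 170*P + 14*Q) = e_{233}(P,Q)^(177*14-170*170).
det(M) mod 233 = 140; its inverse in (Z/233)^* is 5 (check: 140*5 mod 233 = 1).
Double-and-add over 11101001: 8-1 doublings, 5-1 additions; each step l_{T,T}/v_{2T} or l_{T,P'}/v at Q'+S for random S.
e_{233}(P',Q') = 140003890047952 + 83991337175474*t.
Finally e_{233}(P,Q) = 220134666490710 + 81484456198234*t.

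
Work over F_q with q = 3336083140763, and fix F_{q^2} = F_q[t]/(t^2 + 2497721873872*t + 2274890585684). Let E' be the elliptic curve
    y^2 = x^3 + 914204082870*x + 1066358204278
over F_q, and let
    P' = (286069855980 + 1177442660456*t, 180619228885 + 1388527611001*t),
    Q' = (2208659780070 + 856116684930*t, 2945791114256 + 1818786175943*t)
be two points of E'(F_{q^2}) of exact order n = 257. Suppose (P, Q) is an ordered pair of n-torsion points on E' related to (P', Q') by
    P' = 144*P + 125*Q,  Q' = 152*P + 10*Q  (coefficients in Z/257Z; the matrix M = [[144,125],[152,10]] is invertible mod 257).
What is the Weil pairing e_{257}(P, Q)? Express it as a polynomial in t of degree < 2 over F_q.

2204394552600 + 2398740912409*t

Since e_{257}(P,P)=e_{257}(Q,Q)=1 and e_{257}(Q,P)=e_{257}(P,Q)^{-1}, expanding e_{257}(144*P + 125*Q,152*P + 10*Q) leaves e(P,Q)^det(M).
So e_{257}(P,Q) = e_{257}(P',Q')^{52}, since 173*52 = 1 mod 257.
Run Miller on y^2=x^3+914204082870*x+1066358204278 over F_{3336083140763}: ladder 100000001 (9 bits); e = f_P(D_Q)/f_Q(D_P).
Result: e(P',Q') = 3148211042930 + 350483929229*t.
Finally e_{257}(P,Q) = 2204394552600 + 2398740912409*t.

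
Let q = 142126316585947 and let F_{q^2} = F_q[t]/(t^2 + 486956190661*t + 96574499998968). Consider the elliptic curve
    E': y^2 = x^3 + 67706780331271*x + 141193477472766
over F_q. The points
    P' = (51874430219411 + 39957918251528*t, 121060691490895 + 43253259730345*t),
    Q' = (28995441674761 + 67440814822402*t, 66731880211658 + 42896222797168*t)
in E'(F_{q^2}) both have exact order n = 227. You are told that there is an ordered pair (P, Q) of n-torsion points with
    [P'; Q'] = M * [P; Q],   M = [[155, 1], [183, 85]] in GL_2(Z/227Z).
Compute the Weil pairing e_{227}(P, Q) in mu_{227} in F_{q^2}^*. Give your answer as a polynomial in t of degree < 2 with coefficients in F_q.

66337315874463 + 136373045704587*t

e_{227} is bilinear + alternating on E[227], so e_{227}(155*P + 1*Q, 183*P + 85*Q) = e_{227}(P,Q)^(155*85-1*183).
Hence e(P,Q) = e(P',Q')^{30} where 30 = 53^{-1} mod 227.
Build f_{227,P'} and f_{227,Q'} via the 8-bit ladder of 227=11100011_2; evaluate at shifted divisors; quotient in F_{142126316585947^2}.
Miller gives e_{227}(P',Q') = 8334873280385 + 105951099082509*t in F_{142126316585947^2}.
(8334873280385 + 105951099082509*t)^{30} mod (142126316585947,f) = 66337315874463 + 136373045704587*t.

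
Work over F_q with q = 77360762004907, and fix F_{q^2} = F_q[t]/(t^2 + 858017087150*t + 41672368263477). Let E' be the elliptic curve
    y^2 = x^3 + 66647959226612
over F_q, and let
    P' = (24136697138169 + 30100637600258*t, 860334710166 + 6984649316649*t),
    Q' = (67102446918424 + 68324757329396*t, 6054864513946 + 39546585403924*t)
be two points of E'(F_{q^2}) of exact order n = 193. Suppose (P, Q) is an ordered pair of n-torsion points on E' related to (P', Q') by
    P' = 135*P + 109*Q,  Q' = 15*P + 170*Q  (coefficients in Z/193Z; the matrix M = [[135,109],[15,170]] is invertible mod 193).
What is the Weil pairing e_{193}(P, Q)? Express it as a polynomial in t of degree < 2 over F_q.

e_{193} is bilinear + alternating on E[193], so e_{193}(135*P + 109*Q, 15*P + 170*Q) = e_{193}(P,Q)^(135*170-109*15).
det(M) mod 193 = 85; its inverse in (Z/193)^* is 109 (check: 85*109 mod 193 = 1).
n = 193 = (11000001)_2 (8 bits, wt 3); accumulate f_{193,P'}(Q'+S)/f_{193,P'}(S) along the 7-step ladder.
Miller gives e_{193}(P',Q') = 25110436716867 + 6052311859218*t in F_{77360762004907^2}.
Finally e_{193}(P,Q) = 7572099352219 + 64861916272157*t.

7572099352219 + 64861916272157*t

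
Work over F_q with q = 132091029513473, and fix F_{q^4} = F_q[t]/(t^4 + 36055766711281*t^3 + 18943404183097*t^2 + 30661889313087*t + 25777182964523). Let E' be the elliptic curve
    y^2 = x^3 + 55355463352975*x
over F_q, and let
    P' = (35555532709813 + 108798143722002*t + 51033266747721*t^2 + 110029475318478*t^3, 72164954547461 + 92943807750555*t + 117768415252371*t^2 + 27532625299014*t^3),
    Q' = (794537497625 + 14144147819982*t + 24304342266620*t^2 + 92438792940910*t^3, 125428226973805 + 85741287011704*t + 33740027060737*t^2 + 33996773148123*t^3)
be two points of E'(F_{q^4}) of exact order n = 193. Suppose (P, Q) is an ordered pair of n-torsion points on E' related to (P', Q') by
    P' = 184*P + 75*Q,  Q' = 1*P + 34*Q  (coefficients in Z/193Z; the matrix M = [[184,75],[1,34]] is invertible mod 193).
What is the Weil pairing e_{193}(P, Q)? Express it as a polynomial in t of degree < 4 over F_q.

Under M = [[184,75],[1,34]] in GL_2(Z/193), e_{193}(P',Q') = e_{193}(P,Q)^(184*34-75*1 mod 193).
Inverting 5 mod 193: 116. Thus e_{193}(P,Q) = e(P',Q')^{116}.
8-bit Miller (11000001) on E'/F_{132091029513473} with a'=55355463352975, b'=0: accumulate tangent/chord ratios at Q'+S and P'+S'.
Miller gives e_{193}(P',Q') = 37245678983556 + 74856734585403*t + 73624958677427*t^2 + 22309073349376*t^3 in F_{132091029513473^4}.
Finally e_{193}(P,Q) = 45781167067915 + 38114404269667*t + 85400761831017*t^2 + 41446567161944*t^3.

45781167067915 + 38114404269667*t + 85400761831017*t^2 + 41446567161944*t^3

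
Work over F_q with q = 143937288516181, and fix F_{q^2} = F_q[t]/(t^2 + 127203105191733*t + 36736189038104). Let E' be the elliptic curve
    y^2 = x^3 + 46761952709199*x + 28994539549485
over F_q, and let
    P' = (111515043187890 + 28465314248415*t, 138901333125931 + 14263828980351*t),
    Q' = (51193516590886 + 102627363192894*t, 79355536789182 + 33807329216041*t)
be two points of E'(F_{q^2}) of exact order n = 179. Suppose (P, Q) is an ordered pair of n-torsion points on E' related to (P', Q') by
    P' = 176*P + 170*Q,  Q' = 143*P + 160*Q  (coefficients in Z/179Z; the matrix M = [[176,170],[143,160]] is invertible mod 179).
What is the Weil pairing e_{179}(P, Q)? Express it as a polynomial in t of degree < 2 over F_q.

10025825041919 + 29504706159057*t

Since e_{179}(P,P)=e_{179}(Q,Q)=1 and e_{179}(Q,P)=e_{179}(P,Q)^{-1}, expanding e_{179}(176*P + 170*Q,143*P + 160*Q) leaves e(P,Q)^det(M).
det M = 176*160 - 170*143 = 3850 = 91 (mod 179); 91^{-1} = 120 (mod 179).
Run Miller on y^2=x^3+46761952709199*x+28994539549485 over F_{143937288516181}: ladder 10110011 (8 bits); e = f_P(D_Q)/f_Q(D_P).
The quotient is 4131918917772 + 82535015726792*t.
Raise to 120: e(P,Q) = 10025825041919 + 29504706159057*t in mu_{179}.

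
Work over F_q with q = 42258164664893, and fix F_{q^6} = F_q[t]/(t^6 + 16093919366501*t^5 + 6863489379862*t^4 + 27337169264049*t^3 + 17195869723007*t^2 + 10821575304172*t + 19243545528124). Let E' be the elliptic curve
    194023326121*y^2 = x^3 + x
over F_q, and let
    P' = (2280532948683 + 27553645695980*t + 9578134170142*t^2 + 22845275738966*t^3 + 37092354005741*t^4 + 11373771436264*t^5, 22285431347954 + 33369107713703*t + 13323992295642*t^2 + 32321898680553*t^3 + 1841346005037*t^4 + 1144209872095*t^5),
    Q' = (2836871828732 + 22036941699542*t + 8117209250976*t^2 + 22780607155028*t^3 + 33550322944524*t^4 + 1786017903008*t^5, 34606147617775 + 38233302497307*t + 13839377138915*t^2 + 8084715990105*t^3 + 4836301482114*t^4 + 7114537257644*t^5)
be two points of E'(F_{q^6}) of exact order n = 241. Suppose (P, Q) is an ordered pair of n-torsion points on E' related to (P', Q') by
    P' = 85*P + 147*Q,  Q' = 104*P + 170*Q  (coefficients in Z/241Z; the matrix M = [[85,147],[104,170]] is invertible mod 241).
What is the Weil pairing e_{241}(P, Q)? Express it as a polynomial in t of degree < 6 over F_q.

34971634085299 + 3839773237497*t + 34570365290815*t^2 + 1971116411576*t^3 + 8165745109224*t^4 + 8071091668997*t^5

Alternating bilinearity on E[241] (values in mu_{241} in F_{42258164664893^6}) gives e(P',Q') = e(P,Q)^det(M).
So e_{241}(P,Q) = e_{241}(P',Q')^{44}, since 126*44 = 1 mod 241.
(x,y)|->(6917274583165x,6917274583165y) sends E' to y^2=x^3+4392181851416*x.
n = 241 = (11110001)_2 (8 bits, wt 5); accumulate f_{241,P'}(Q'+S)/f_{241,P'}(S) along the 7-step ladder.
The quotient is 11838035202774 + 17879370267606*t + 11853265145047*t^2 + 36890918796939*t^3 + 2967421048232*t^4 + 16936213766491*t^5.
Finally e_{241}(P,Q) = 34971634085299 + 3839773237497*t + 34570365290815*t^2 + 1971116411576*t^3 + 8165745109224*t^4 + 8071091668997*t^5.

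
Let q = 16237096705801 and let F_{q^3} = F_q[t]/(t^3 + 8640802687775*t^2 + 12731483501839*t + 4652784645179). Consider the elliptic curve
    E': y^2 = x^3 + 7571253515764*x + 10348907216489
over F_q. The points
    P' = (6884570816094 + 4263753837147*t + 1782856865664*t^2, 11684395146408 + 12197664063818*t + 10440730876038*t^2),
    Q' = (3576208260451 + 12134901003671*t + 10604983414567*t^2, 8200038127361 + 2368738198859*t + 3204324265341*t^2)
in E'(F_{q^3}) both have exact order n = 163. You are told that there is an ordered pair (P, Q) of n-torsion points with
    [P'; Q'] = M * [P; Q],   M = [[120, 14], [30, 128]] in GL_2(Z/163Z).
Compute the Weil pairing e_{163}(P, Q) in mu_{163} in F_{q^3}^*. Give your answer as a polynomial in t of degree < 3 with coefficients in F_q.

Since e_{163}(P,P)=e_{163}(Q,Q)=1 and e_{163}(Q,P)=e_{163}(P,Q)^{-1}, expanding e_{163}(120*P + 14*Q,30*P + 128*Q) leaves e(P,Q)^det(M).
So e_{163}(P,Q) = e_{163}(P',Q')^{32}, since 107*32 = 1 mod 163.
Double-and-add over 10100011: 8-1 doublings, 4-1 additions; each step l_{T,T}/v_{2T} or l_{T,P'}/v at Q'+S for random S.
f_P(D_Q)/f_Q(D_P) = 8486278852340 + 11551899924479*t + 5214531132267*t^2.
Hence e(P,Q) = 14941616785633 + 1282957754766*t + 11289168557598*t^2 in F_{16237096705801^3}^*.

14941616785633 + 1282957754766*t + 11289168557598*t^2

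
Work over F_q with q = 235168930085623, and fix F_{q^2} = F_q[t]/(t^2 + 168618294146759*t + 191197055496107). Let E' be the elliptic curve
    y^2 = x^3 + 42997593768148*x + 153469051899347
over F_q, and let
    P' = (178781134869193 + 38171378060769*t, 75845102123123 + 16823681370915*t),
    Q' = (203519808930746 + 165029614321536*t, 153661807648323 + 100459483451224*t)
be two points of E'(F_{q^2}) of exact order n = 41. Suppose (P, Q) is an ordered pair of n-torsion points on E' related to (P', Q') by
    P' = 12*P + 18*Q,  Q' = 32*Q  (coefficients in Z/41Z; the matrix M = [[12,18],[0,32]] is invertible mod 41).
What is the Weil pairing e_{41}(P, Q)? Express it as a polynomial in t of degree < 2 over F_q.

Under M = [[12,18],[0,32]] in GL_2(Z/41), e_{41}(P',Q') = e_{41}(P,Q)^(12*32-18*0 mod 41).
Hence e(P,Q) = e(P',Q')^{11} where 11 = 15^{-1} mod 41.
Run Miller on y^2=x^3+42997593768148*x+153469051899347 over F_{235168930085623}: ladder 101001 (6 bits); e = f_P(D_Q)/f_Q(D_P).
The quotient is 192206445215988 + 110135840031413*t.
Hence e(P,Q) = 52054009536241 + 222698189519471*t in F_{235168930085623^2}^*.

52054009536241 + 222698189519471*t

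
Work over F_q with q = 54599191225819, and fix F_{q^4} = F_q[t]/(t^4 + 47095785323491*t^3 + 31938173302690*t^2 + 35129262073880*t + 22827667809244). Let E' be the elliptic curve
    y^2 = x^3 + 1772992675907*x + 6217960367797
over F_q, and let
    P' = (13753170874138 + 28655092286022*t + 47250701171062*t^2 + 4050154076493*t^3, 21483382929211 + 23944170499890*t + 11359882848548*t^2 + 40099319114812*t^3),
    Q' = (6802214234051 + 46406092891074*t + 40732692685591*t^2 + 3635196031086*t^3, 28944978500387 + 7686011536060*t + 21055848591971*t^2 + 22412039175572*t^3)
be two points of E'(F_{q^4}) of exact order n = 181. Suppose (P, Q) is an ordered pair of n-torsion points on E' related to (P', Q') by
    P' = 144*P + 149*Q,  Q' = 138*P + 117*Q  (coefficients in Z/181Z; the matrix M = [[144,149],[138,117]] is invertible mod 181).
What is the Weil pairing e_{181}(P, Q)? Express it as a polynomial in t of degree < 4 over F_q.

Under M = [[144,149],[138,117]] in GL_2(Z/181), e_{181}(P',Q') = e_{181}(P,Q)^(144*117-149*138 mod 181).
144*117 - 149*138 = -3714; reduced mod 181: det = 87, inverse 129.
n = 181 = (10110101)_2 (8 bits, wt 5); accumulate f_{181,P'}(Q'+S)/f_{181,P'}(S) along the 7-step ladder.
Miller gives e_{181}(P',Q') = 34110374309134 + 53092401675439*t + 5580653281455*t^2 + 30464629652888*t^3 in F_{54599191225819^4}.
Hence e(P,Q) = 2430449388544 + 44381180837276*t + 1243438267786*t^2 + 8995411483519*t^3 in F_{54599191225819^4}^*.

2430449388544 + 44381180837276*t + 1243438267786*t^2 + 8995411483519*t^3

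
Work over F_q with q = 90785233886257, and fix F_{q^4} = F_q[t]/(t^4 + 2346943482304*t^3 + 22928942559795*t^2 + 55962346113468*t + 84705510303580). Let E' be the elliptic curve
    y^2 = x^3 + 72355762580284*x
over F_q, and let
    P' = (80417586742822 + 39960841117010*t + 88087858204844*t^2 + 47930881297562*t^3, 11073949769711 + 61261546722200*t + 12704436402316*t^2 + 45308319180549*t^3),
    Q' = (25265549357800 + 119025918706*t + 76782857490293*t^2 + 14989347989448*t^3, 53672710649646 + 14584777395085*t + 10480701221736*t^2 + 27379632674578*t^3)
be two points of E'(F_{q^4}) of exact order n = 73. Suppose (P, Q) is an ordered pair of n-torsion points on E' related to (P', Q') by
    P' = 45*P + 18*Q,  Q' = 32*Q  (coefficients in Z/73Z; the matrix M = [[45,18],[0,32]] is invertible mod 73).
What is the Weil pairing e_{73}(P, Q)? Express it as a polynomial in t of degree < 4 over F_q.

70046373958783 + 70170787480233*t + 55532612865281*t^2 + 12711894339250*t^3

e_{73}(aP+bQ,cP+dQ) = e_{73}(P,Q)^(ad-bc); with (a,b,c,d)=(45,18,0,32) this gives the det-73 law.
Hence e(P,Q) = e(P',Q')^{62} where 62 = 53^{-1} mod 73.
Build f_{73,P'} and f_{73,Q'} via the 7-bit ladder of 73=1001001_2; evaluate at shifted divisors; quotient in F_{90785233886257^4}.
e_{73}(P',Q') = 33114123300665 + 27862681398341*t + 6597247636488*t^2 + 15686532325577*t^3.
(33114123300665 + 27862681398341*t + 6597247636488*t^2 + 15686532325577*t^3)^{62} mod (90785233886257,f) = 70046373958783 + 70170787480233*t + 55532612865281*t^2 + 12711894339250*t^3.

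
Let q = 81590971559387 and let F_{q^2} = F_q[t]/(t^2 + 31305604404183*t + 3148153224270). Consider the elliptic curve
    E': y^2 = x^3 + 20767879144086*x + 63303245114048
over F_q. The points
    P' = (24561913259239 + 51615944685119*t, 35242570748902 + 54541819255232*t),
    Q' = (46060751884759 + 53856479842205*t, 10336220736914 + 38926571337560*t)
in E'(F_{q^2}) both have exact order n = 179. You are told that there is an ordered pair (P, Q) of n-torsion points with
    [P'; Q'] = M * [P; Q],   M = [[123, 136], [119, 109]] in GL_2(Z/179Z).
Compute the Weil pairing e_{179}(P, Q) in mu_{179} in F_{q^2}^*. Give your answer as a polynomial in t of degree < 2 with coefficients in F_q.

Since e_{179}(P,P)=e_{179}(Q,Q)=1 and e_{179}(Q,P)=e_{179}(P,Q)^{-1}, expanding e_{179}(123*P + 136*Q,119*P + 109*Q) leaves e(P,Q)^det(M).
Hence e(P,Q) = e(P',Q')^{107} where 107 = 87^{-1} mod 179.
Build f_{179,P'} and f_{179,Q'} via the 8-bit ladder of 179=10110011_2; evaluate at shifted divisors; quotient in F_{81590971559387^2}.
f_P(D_Q)/f_Q(D_P) = 58079618598027 + 19463834463580*t.
(58079618598027 + 19463834463580*t)^{107} mod (81590971559387,f) = 2993964226575 + 74386543881489*t.

2993964226575 + 74386543881489*t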